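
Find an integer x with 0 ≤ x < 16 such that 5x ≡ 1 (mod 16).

13

gcd(16, 5) = 1  (16 = 3×5 + 1, 5 = 5×1).
Back-substituting, 5×(-3) + 16×(1) = 1.
So 5×-3 ≡ 1 (mod 16), and -3 mod 16 = 13.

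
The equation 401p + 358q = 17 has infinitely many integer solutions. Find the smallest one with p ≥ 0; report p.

67

gcd(401, 358):
  401 = 1*358 + 43
  358 = 8*43 + 14
  43 = 3*14 + 1
  14 = 14*1
so gcd(401, 358) = 1.
1 divides 17, so solutions exist.
Back-substitute for Bézout coefficients:
  1 = 43 - 3*14
  ... = 401*(25) + 358*(-28)
Scale by 17/1 = 17: (p₀, q₀) = (425, -476).
General solution: p = 425 + 358t, q = -476 - 401t for integer t.
p ≥ 0: smallest is 425 mod 358 = 67 (at t = -1), with q = -75.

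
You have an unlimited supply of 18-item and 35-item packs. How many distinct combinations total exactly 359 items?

1

Need nonnegative integers with 18j + 35k = 359.
gcd(18, 35) = 1, and 18·(2) + 35·(-1) = 1.
So (j₀, k₀) = (718, -359); general j = 718 + 35t, k = -359 - 18t.
j ≥ 0 ⇒ t ≥ -20; k ≥ 0 ⇒ t ≤ -20. That's 1 value of t.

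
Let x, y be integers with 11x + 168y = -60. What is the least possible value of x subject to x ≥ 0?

132

gcd(168, 11) = 1  (168 = 15*11 + 3, 11 = 3*3 + 2, 3 = 1*2 + 1, 2 = 2*1).
1 divides -60, so solutions exist.
Back-substituting, 11*(-61) + 168*(4) = 1.
Scale by -60/1 = -60: (x₀, y₀) = (3660, -240).
General solution: x = 3660 + 168t, y = -240 - 11t for integer t.
x ≥ 0: smallest is 3660 mod 168 = 132 (at t = -21), with y = -9.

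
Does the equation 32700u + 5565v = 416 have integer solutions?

no

gcd(32700, 5565) = 15  (32700 = 5×5565 + 4875, 5565 = 1×4875 + 690, 4875 = 7×690 + 45, 690 = 15×45 + 15, 45 = 3×15).
15 does not divide 416 (remainder 11), so no integer solutions.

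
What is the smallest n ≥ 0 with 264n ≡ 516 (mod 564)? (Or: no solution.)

gcd(564, 264) = 12  (564 = 2×264 + 36, 264 = 7×36 + 12, 36 = 3×12).
12 divides 516, so solutions exist.
Back-substituting, 264×(15) + 564×(-7) = 12.
So 264×(15) ≡ 12 (mod 564); multiply by 43: n ≡ 645 (mod 47).
Smallest nonnegative: n = 645 mod 47 = 34.

34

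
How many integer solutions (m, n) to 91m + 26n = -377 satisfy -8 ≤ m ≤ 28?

18

gcd(91, 26):
  91 = 3*26 + 13
  26 = 2*13
so gcd(91, 26) = 13.
Back-substitute for Bézout coefficients:
  13 = 91 - 3*26
  ... = 91*(1) + 26*(-3)
Scale by -29: particular solution (-29, 87); reduce m mod 2: (1, -18).
General solution: m = 1 + 2t, n = -18 - 7t for integer t.
-8 ≤ 1 + 2t ≤ 28 gives t ∈ [-4, 13], which is 18 values.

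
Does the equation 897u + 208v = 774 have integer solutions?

no

gcd(897, 208) = 13.
13 does not divide 774 (remainder 7), so no integer solutions.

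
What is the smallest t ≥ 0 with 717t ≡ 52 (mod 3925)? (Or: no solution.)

gcd(3925, 717) = 1  (3925 = 5×717 + 340, 717 = 2×340 + 37, 340 = 9×37 + 7, 37 = 5×7 + 2, 7 = 3×2 + 1, 2 = 2×1).
1 divides 52, so solutions exist.
Back-substituting, 717×(-1697) + 3925×(310) = 1.
So 717×(-1697) ≡ 1 (mod 3925); multiply by 52: t ≡ -88244 (mod 3925).
Smallest nonnegative: t = -88244 mod 3925 = 2031.

2031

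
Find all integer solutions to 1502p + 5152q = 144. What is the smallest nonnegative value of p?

gcd(5152, 1502) = 2  (5152 = 3×1502 + 646, 1502 = 2×646 + 210, 646 = 3×210 + 16, 210 = 13×16 + 2, 16 = 8×2).
2 divides 144, so solutions exist.
Back-substituting, 1502×(319) + 5152×(-93) = 2.
Scale by 144/2 = 72: (p₀, q₀) = (22968, -6696).
General solution: p = 22968 + 2576t, q = -6696 - 751t for integer t.
p ≥ 0: smallest is 22968 mod 2576 = 2360 (at t = -8), with q = -688.

2360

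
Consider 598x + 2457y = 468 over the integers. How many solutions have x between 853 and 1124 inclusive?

gcd(2457, 598):
  2457 = 4·598 + 65
  598 = 9·65 + 13
  65 = 5·13
so gcd(2457, 598) = 13.
Back-substitute for Bézout coefficients:
  13 = 598 - 9·65
  ... = 598·(37) + 2457·(-9)
Scale by 36: particular solution (1332, -324); reduce x mod 189: (9, -2).
General solution: x = 9 + 189t, y = -2 - 46t for integer t.
853 ≤ 9 + 189t ≤ 1124 gives t ∈ [5, 5], which is 1 value.

1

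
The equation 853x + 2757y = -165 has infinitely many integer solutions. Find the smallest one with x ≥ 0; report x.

gcd(2757, 853) = 1  (2757 = 3*853 + 198, 853 = 4*198 + 61, 198 = 3*61 + 15, 61 = 4*15 + 1, 15 = 15*1).
1 divides -165, so solutions exist.
Back-substituting, 853*(181) + 2757*(-56) = 1.
Scale by -165/1 = -165: (x₀, y₀) = (-29865, 9240).
General solution: x = -29865 + 2757t, y = 9240 - 853t for integer t.
x ≥ 0: smallest is -29865 mod 2757 = 462 (at t = 11), with y = -143.

462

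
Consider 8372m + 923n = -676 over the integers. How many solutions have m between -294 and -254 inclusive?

1

gcd(8372, 923):
  8372 = 9*923 + 65
  923 = 14*65 + 13
  65 = 5*13
so gcd(8372, 923) = 13.
Back-substitute for Bézout coefficients:
  13 = 923 - 14*65
  ... = 8372*(-14) + 923*(127)
Scale by -52: particular solution (728, -6604); reduce m mod 71: (18, -164).
General solution: m = 18 + 71t, n = -164 - 644t for integer t.
-294 ≤ 18 + 71t ≤ -254 gives t ∈ [-4, -4], which is 1 value.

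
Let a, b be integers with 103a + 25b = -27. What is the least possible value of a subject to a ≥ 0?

16

gcd(103, 25):
  103 = 4×25 + 3
  25 = 8×3 + 1
  3 = 3×1
so gcd(103, 25) = 1.
1 divides -27, so solutions exist.
Back-substitute for Bézout coefficients:
  1 = 25 - 8×3
  ... = 103×(-8) + 25×(33)
Scale by -27/1 = -27: (a₀, b₀) = (216, -891).
General solution: a = 216 + 25t, b = -891 - 103t for integer t.
a ≥ 0: smallest is 216 mod 25 = 16 (at t = -8), with b = -67.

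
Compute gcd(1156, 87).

1

gcd(1156, 87):
  1156 = 13·87 + 25
  87 = 3·25 + 12
  25 = 2·12 + 1
  12 = 12·1
so gcd(1156, 87) = 1.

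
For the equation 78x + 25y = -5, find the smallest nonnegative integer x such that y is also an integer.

15

gcd(78, 25):
  78 = 3·25 + 3
  25 = 8·3 + 1
  3 = 3·1
so gcd(78, 25) = 1.
1 divides -5, so solutions exist.
Back-substitute for Bézout coefficients:
  1 = 25 - 8·3
  ... = 78·(-8) + 25·(25)
Scale by -5/1 = -5: (x₀, y₀) = (40, -125).
General solution: x = 40 + 25t, y = -125 - 78t for integer t.
x ≥ 0: smallest is 40 mod 25 = 15 (at t = -1), with y = -47.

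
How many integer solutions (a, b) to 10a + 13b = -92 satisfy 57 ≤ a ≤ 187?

10

gcd(13, 10) = 1.
By Bézout, 10·(4) + 13·(-3) = 1.
Particular solution: (9, -14).
General solution: a = 9 + 13t, b = -14 - 10t for integer t.
57 ≤ 9 + 13t ≤ 187 gives t ∈ [4, 13], which is 10 values.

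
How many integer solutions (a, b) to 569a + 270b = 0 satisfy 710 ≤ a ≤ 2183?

gcd(569, 270) = 1.
By Bézout, 569·(-121) + 270·(255) = 1.
Particular solution: (0, 0).
General solution: a = 0 + 270t, b = 0 - 569t for integer t.
710 ≤ 0 + 270t ≤ 2183 gives t ∈ [3, 8], which is 6 values.

6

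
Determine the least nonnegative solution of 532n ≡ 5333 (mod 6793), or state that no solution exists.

5258

gcd(6793, 532) = 1.
1 divides 5333, so solutions exist.
By Bézout, 532×(-2209) + 6793×(173) = 1.
So 532×(-2209) ≡ 1 (mod 6793); multiply by 5333: n ≡ -11780597 (mod 6793).
Smallest nonnegative: n = -11780597 mod 6793 = 5258.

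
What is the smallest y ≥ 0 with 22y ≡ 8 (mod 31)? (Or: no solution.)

6

gcd(31, 22) = 1  (31 = 1*22 + 9, 22 = 2*9 + 4, 9 = 2*4 + 1, 4 = 4*1).
1 divides 8, so solutions exist.
Back-substituting, 22*(-7) + 31*(5) = 1.
So 22*(-7) ≡ 1 (mod 31); multiply by 8: y ≡ -56 (mod 31).
Smallest nonnegative: y = -56 mod 31 = 6.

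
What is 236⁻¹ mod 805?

556

gcd(805, 236) = 1.
By Bézout, 236·(-249) + 805·(73) = 1.
So 236·-249 ≡ 1 (mod 805), and -249 mod 805 = 556.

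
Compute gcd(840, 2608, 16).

gcd(2608, 840):
  2608 = 3·840 + 88
  840 = 9·88 + 48
  88 = 1·48 + 40
  48 = 1·40 + 8
  40 = 5·8
so gcd(2608, 840) = 8.
gcd(8, 16) = 8.

8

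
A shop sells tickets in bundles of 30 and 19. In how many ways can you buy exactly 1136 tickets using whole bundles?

Need nonnegative integers with 30j + 19k = 1136.
gcd(30, 19) = 1, and 30·(7) + 19·(-11) = 1.
So (j₀, k₀) = (7952, -12496); general j = 7952 + 19t, k = -12496 - 30t.
j ≥ 0 ⇒ t ≥ -418; k ≥ 0 ⇒ t ≤ -417. That's 2 values of t.

2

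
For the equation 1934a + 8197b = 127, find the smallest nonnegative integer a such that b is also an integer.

1208

gcd(8197, 1934) = 1  (8197 = 4×1934 + 461, 1934 = 4×461 + 90, 461 = 5×90 + 11, 90 = 8×11 + 2, 11 = 5×2 + 1, 2 = 2×1).
1 divides 127, so solutions exist.
Back-substituting, 1934×(-3734) + 8197×(881) = 1.
Scale by 127/1 = 127: (a₀, b₀) = (-474218, 111887).
General solution: a = -474218 + 8197t, b = 111887 - 1934t for integer t.
a ≥ 0: smallest is -474218 mod 8197 = 1208 (at t = 58), with b = -285.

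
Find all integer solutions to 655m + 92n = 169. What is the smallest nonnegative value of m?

gcd(655, 92):
  655 = 7*92 + 11
  92 = 8*11 + 4
  11 = 2*4 + 3
  4 = 1*3 + 1
  3 = 3*1
so gcd(655, 92) = 1.
1 divides 169, so solutions exist.
Back-substitute for Bézout coefficients:
  1 = 4 - 1*3
  ... = 655*(-25) + 92*(178)
Scale by 169/1 = 169: (m₀, n₀) = (-4225, 30082).
General solution: m = -4225 + 92t, n = 30082 - 655t for integer t.
m ≥ 0: smallest is -4225 mod 92 = 7 (at t = 46), with n = -48.

7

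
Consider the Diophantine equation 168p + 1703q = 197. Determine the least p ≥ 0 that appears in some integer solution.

1025

gcd(1703, 168) = 1.
1 divides 197, so solutions exist.
By Bézout, 168·(740) + 1703·(-73) = 1.
Scale by 197/1 = 197: (p₀, q₀) = (145780, -14381).
General solution: p = 145780 + 1703t, q = -14381 - 168t for integer t.
p ≥ 0: smallest is 145780 mod 1703 = 1025 (at t = -85), with q = -101.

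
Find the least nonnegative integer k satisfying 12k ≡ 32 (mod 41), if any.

30

gcd(41, 12) = 1  (41 = 3*12 + 5, 12 = 2*5 + 2, 5 = 2*2 + 1, 2 = 2*1).
1 divides 32, so solutions exist.
Back-substituting, 12*(-17) + 41*(5) = 1.
So 12*(-17) ≡ 1 (mod 41); multiply by 32: k ≡ -544 (mod 41).
Smallest nonnegative: k = -544 mod 41 = 30.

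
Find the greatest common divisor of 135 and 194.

1

gcd(194, 135):
  194 = 1*135 + 59
  135 = 2*59 + 17
  59 = 3*17 + 8
  17 = 2*8 + 1
  8 = 8*1
so gcd(194, 135) = 1.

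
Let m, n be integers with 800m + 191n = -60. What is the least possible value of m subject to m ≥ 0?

62

gcd(800, 191):
  800 = 4×191 + 36
  191 = 5×36 + 11
  36 = 3×11 + 3
  11 = 3×3 + 2
  3 = 1×2 + 1
  2 = 2×1
so gcd(800, 191) = 1.
1 divides -60, so solutions exist.
Back-substitute for Bézout coefficients:
  1 = 3 - 1×2
  ... = 800×(69) + 191×(-289)
Scale by -60/1 = -60: (m₀, n₀) = (-4140, 17340).
General solution: m = -4140 + 191t, n = 17340 - 800t for integer t.
m ≥ 0: smallest is -4140 mod 191 = 62 (at t = 22), with n = -260.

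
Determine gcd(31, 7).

1

gcd(31, 7):
  31 = 4*7 + 3
  7 = 2*3 + 1
  3 = 3*1
so gcd(31, 7) = 1.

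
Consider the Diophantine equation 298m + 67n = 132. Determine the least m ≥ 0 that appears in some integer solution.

gcd(298, 67):
  298 = 4×67 + 30
  67 = 2×30 + 7
  30 = 4×7 + 2
  7 = 3×2 + 1
  2 = 2×1
so gcd(298, 67) = 1.
1 divides 132, so solutions exist.
Back-substitute for Bézout coefficients:
  1 = 7 - 3×2
  ... = 298×(-29) + 67×(129)
Scale by 132/1 = 132: (m₀, n₀) = (-3828, 17028).
General solution: m = -3828 + 67t, n = 17028 - 298t for integer t.
m ≥ 0: smallest is -3828 mod 67 = 58 (at t = 58), with n = -256.

58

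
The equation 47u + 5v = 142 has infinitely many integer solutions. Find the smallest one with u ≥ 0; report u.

gcd(47, 5):
  47 = 9×5 + 2
  5 = 2×2 + 1
  2 = 2×1
so gcd(47, 5) = 1.
1 divides 142, so solutions exist.
Back-substitute for Bézout coefficients:
  1 = 5 - 2×2
  ... = 47×(-2) + 5×(19)
Scale by 142/1 = 142: (u₀, v₀) = (-284, 2698).
General solution: u = -284 + 5t, v = 2698 - 47t for integer t.
u ≥ 0: smallest is -284 mod 5 = 1 (at t = 57), with v = 19.

1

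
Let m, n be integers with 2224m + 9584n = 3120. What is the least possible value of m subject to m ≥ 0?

gcd(9584, 2224):
  9584 = 4×2224 + 688
  2224 = 3×688 + 160
  688 = 4×160 + 48
  160 = 3×48 + 16
  48 = 3×16
so gcd(9584, 2224) = 16.
16 divides 3120, so solutions exist.
Back-substitute for Bézout coefficients:
  16 = 160 - 3×48
  ... = 2224×(181) + 9584×(-42)
Scale by 3120/16 = 195: (m₀, n₀) = (35295, -8190).
General solution: m = 35295 + 599t, n = -8190 - 139t for integer t.
m ≥ 0: smallest is 35295 mod 599 = 553 (at t = -58), with n = -128.

553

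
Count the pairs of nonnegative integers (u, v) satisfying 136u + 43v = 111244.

19

gcd(136, 43) = 1  (136 = 3*43 + 7, 43 = 6*7 + 1, 7 = 7*1).
Back-substituting, 136*(-6) + 43*(19) = 1.
Scale by 111244: one solution is (-667464, 2113636). Reduce u mod 43: (25, 2508).
General: u = 25 + 43t, v = 2508 - 136t.
u ≥ 0 ⇒ t ≥ 0; v ≥ 0 ⇒ t ≤ 18. So t ∈ [0, 18]: 19 solutions.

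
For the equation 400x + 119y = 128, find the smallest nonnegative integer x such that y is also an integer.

gcd(400, 119) = 1.
1 divides 128, so solutions exist.
By Bézout, 400·(36) + 119·(-121) = 1.
Scale by 128/1 = 128: (x₀, y₀) = (4608, -15488).
General solution: x = 4608 + 119t, y = -15488 - 400t for integer t.
x ≥ 0: smallest is 4608 mod 119 = 86 (at t = -38), with y = -288.

86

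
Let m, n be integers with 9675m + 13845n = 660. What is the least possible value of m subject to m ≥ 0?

883

gcd(13845, 9675):
  13845 = 1×9675 + 4170
  9675 = 2×4170 + 1335
  4170 = 3×1335 + 165
  1335 = 8×165 + 15
  165 = 11×15
so gcd(13845, 9675) = 15.
15 divides 660, so solutions exist.
Back-substitute for Bézout coefficients:
  15 = 1335 - 8×165
  ... = 9675×(83) + 13845×(-58)
Scale by 660/15 = 44: (m₀, n₀) = (3652, -2552).
General solution: m = 3652 + 923t, n = -2552 - 645t for integer t.
m ≥ 0: smallest is 3652 mod 923 = 883 (at t = -3), with n = -617.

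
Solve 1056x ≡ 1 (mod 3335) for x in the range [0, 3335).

gcd(3335, 1056):
  3335 = 3·1056 + 167
  1056 = 6·167 + 54
  167 = 3·54 + 5
  54 = 10·5 + 4
  5 = 1·4 + 1
  4 = 4·1
so gcd(3335, 1056) = 1.
Back-substitute for Bézout coefficients:
  1 = 5 - 1·4
  ... = 1056·(-679) + 3335·(215)
So 1056·-679 ≡ 1 (mod 3335), and -679 mod 3335 = 2656.

2656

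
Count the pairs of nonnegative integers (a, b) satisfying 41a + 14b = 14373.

25

gcd(41, 14) = 1  (41 = 2·14 + 13, 14 = 1·13 + 1, 13 = 13·1).
Back-substituting, 41·(-1) + 14·(3) = 1.
Scale by 14373: one solution is (-14373, 43119). Reduce a mod 14: (5, 1012).
General: a = 5 + 14t, b = 1012 - 41t.
a ≥ 0 ⇒ t ≥ 0; b ≥ 0 ⇒ t ≤ 24. So t ∈ [0, 24]: 25 solutions.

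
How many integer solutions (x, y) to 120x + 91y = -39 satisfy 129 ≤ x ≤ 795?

gcd(120, 91):
  120 = 1×91 + 29
  91 = 3×29 + 4
  29 = 7×4 + 1
  4 = 4×1
so gcd(120, 91) = 1.
Back-substitute for Bézout coefficients:
  1 = 29 - 7×4
  ... = 120×(22) + 91×(-29)
Scale by -39: particular solution (-858, 1131); reduce x mod 91: (52, -69).
General solution: x = 52 + 91t, y = -69 - 120t for integer t.
129 ≤ 52 + 91t ≤ 795 gives t ∈ [1, 8], which is 8 values.

8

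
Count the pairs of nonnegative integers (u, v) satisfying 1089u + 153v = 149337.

8

gcd(1089, 153):
  1089 = 7*153 + 18
  153 = 8*18 + 9
  18 = 2*9
so gcd(1089, 153) = 9.
Back-substitute for Bézout coefficients:
  9 = 153 - 8*18
  ... = 1089*(-8) + 153*(57)
Scale by 16593: one solution is (-132744, 945801). Reduce u mod 17: (9, 912).
General: u = 9 + 17t, v = 912 - 121t.
u ≥ 0 ⇒ t ≥ 0; v ≥ 0 ⇒ t ≤ 7. So t ∈ [0, 7]: 8 solutions.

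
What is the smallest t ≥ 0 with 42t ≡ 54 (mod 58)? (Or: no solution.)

22

gcd(58, 42) = 2.
2 divides 54, so solutions exist.
By Bézout, 42×(-11) + 58×(8) = 2.
So 42×(-11) ≡ 2 (mod 58); multiply by 27: t ≡ -297 (mod 29).
Smallest nonnegative: t = -297 mod 29 = 22.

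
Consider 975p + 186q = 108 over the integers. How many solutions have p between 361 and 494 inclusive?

gcd(975, 186) = 3.
By Bézout, 975·(29) + 186·(-152) = 3.
Particular solution: (52, -272).
General solution: p = 52 + 62t, q = -272 - 325t for integer t.
361 ≤ 52 + 62t ≤ 494 gives t ∈ [5, 7], which is 3 values.

3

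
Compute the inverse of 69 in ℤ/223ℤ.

181

gcd(223, 69):
  223 = 3×69 + 16
  69 = 4×16 + 5
  16 = 3×5 + 1
  5 = 5×1
so gcd(223, 69) = 1.
Back-substitute for Bézout coefficients:
  1 = 16 - 3×5
  ... = 69×(-42) + 223×(13)
So 69×-42 ≡ 1 (mod 223), and -42 mod 223 = 181.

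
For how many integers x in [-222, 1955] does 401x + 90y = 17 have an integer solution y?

24

gcd(401, 90) = 1  (401 = 4*90 + 41, 90 = 2*41 + 8, 41 = 5*8 + 1, 8 = 8*1).
Back-substituting, 401*(11) + 90*(-49) = 1.
Scale by 17: particular solution (187, -833); reduce x mod 90: (7, -31).
General solution: x = 7 + 90t, y = -31 - 401t for integer t.
-222 ≤ 7 + 90t ≤ 1955 gives t ∈ [-2, 21], which is 24 values.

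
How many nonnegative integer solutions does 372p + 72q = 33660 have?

gcd(372, 72) = 12  (372 = 5·72 + 12, 72 = 6·12).
Back-substituting, 372·(1) + 72·(-5) = 12.
Scale by 2805: one solution is (2805, -14025). Reduce p mod 6: (3, 452).
General: p = 3 + 6t, q = 452 - 31t.
p ≥ 0 ⇒ t ≥ 0; q ≥ 0 ⇒ t ≤ 14. So t ∈ [0, 14]: 15 solutions.

15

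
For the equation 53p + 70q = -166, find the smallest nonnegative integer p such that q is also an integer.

18

gcd(70, 53) = 1.
1 divides -166, so solutions exist.
By Bézout, 53×(-33) + 70×(25) = 1.
Scale by -166/1 = -166: (p₀, q₀) = (5478, -4150).
General solution: p = 5478 + 70t, q = -4150 - 53t for integer t.
p ≥ 0: smallest is 5478 mod 70 = 18 (at t = -78), with q = -16.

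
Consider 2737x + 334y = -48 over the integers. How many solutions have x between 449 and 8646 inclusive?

25

gcd(2737, 334) = 1.
By Bézout, 2737×(-149) + 334×(1221) = 1.
Particular solution: (138, -1131).
General solution: x = 138 + 334t, y = -1131 - 2737t for integer t.
449 ≤ 138 + 334t ≤ 8646 gives t ∈ [1, 25], which is 25 values.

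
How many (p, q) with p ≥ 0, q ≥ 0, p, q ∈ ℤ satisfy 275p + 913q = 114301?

5

gcd(913, 275) = 11  (913 = 3*275 + 88, 275 = 3*88 + 11, 88 = 8*11).
Back-substituting, 275*(10) + 913*(-3) = 11.
Scale by 10391: one solution is (103910, -31173). Reduce p mod 83: (77, 102).
General: p = 77 + 83t, q = 102 - 25t.
p ≥ 0 ⇒ t ≥ 0; q ≥ 0 ⇒ t ≤ 4. So t ∈ [0, 4]: 5 solutions.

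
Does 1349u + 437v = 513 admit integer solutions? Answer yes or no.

yes

gcd(1349, 437) = 19  (1349 = 3×437 + 38, 437 = 11×38 + 19, 38 = 2×19).
19 divides 513, so integer solutions exist.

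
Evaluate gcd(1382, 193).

1

gcd(1382, 193):
  1382 = 7*193 + 31
  193 = 6*31 + 7
  31 = 4*7 + 3
  7 = 2*3 + 1
  3 = 3*1
so gcd(1382, 193) = 1.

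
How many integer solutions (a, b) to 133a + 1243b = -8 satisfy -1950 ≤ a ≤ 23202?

gcd(1243, 133) = 1  (1243 = 9·133 + 46, 133 = 2·46 + 41, 46 = 1·41 + 5, 41 = 8·5 + 1, 5 = 5·1).
Back-substituting, 133·(243) + 1243·(-26) = 1.
Scale by -8: particular solution (-1944, 208); reduce a mod 1243: (542, -58).
General solution: a = 542 + 1243t, b = -58 - 133t for integer t.
-1950 ≤ 542 + 1243t ≤ 23202 gives t ∈ [-2, 18], which is 21 values.

21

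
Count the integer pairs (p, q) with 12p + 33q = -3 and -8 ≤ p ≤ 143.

gcd(33, 12) = 3  (33 = 2*12 + 9, 12 = 1*9 + 3, 9 = 3*3).
Back-substituting, 12*(3) + 33*(-1) = 3.
Scale by -1: particular solution (-3, 1); reduce p mod 11: (8, -3).
General solution: p = 8 + 11t, q = -3 - 4t for integer t.
-8 ≤ 8 + 11t ≤ 143 gives t ∈ [-1, 12], which is 14 values.

14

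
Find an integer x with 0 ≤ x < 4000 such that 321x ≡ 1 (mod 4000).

2081

gcd(4000, 321):
  4000 = 12·321 + 148
  321 = 2·148 + 25
  148 = 5·25 + 23
  25 = 1·23 + 2
  23 = 11·2 + 1
  2 = 2·1
so gcd(4000, 321) = 1.
Back-substitute for Bézout coefficients:
  1 = 23 - 11·2
  ... = 321·(-1919) + 4000·(154)
So 321·-1919 ≡ 1 (mod 4000), and -1919 mod 4000 = 2081.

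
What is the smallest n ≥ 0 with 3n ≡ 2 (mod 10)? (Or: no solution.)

gcd(10, 3) = 1.
1 divides 2, so solutions exist.
By Bézout, 3·(-3) + 10·(1) = 1.
So 3·(-3) ≡ 1 (mod 10); multiply by 2: n ≡ -6 (mod 10).
Smallest nonnegative: n = -6 mod 10 = 4.

4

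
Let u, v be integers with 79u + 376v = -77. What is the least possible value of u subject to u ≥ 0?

gcd(376, 79) = 1  (376 = 4*79 + 60, 79 = 1*60 + 19, 60 = 3*19 + 3, 19 = 6*3 + 1, 3 = 3*1).
1 divides -77, so solutions exist.
Back-substituting, 79*(119) + 376*(-25) = 1.
Scale by -77/1 = -77: (u₀, v₀) = (-9163, 1925).
General solution: u = -9163 + 376t, v = 1925 - 79t for integer t.
u ≥ 0: smallest is -9163 mod 376 = 237 (at t = 25), with v = -50.

237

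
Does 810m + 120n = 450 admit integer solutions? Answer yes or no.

yes

gcd(810, 120) = 30.
30 divides 450, so integer solutions exist.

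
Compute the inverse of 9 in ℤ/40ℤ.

gcd(40, 9):
  40 = 4·9 + 4
  9 = 2·4 + 1
  4 = 4·1
so gcd(40, 9) = 1.
Back-substitute for Bézout coefficients:
  1 = 9 - 2·4
  ... = 9·(9) + 40·(-2)
So 9·9 ≡ 1 (mod 40), and 9 mod 40 = 9.

9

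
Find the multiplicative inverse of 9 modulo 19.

17

gcd(19, 9):
  19 = 2×9 + 1
  9 = 9×1
so gcd(19, 9) = 1.
Back-substitute for Bézout coefficients:
  1 = 19 - 2×9
  ... = 9×(-2) + 19×(1)
So 9×-2 ≡ 1 (mod 19), and -2 mod 19 = 17.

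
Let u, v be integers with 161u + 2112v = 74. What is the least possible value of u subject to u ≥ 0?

394

gcd(2112, 161):
  2112 = 13×161 + 19
  161 = 8×19 + 9
  19 = 2×9 + 1
  9 = 9×1
so gcd(2112, 161) = 1.
1 divides 74, so solutions exist.
Back-substitute for Bézout coefficients:
  1 = 19 - 2×9
  ... = 161×(-223) + 2112×(17)
Scale by 74/1 = 74: (u₀, v₀) = (-16502, 1258).
General solution: u = -16502 + 2112t, v = 1258 - 161t for integer t.
u ≥ 0: smallest is -16502 mod 2112 = 394 (at t = 8), with v = -30.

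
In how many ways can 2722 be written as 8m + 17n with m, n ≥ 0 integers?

gcd(17, 8) = 1.
By Bézout, 8*(-2) + 17*(1) = 1.
One solution: (13, 154).
General: m = 13 + 17t, n = 154 - 8t.
m ≥ 0 ⇒ t ≥ 0; n ≥ 0 ⇒ t ≤ 19. So t ∈ [0, 19]: 20 solutions.

20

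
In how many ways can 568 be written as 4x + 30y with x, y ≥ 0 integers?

10

gcd(30, 4) = 2.
By Bézout, 4·(-7) + 30·(1) = 2.
One solution: (7, 18).
General: x = 7 + 15t, y = 18 - 2t.
x ≥ 0 ⇒ t ≥ 0; y ≥ 0 ⇒ t ≤ 9. So t ∈ [0, 9]: 10 solutions.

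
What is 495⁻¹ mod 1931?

1537

gcd(1931, 495) = 1.
By Bézout, 495×(-394) + 1931×(101) = 1.
So 495×-394 ≡ 1 (mod 1931), and -394 mod 1931 = 1537.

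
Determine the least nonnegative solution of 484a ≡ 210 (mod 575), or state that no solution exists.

440

gcd(575, 484):
  575 = 1·484 + 91
  484 = 5·91 + 29
  91 = 3·29 + 4
  29 = 7·4 + 1
  4 = 4·1
so gcd(575, 484) = 1.
1 divides 210, so solutions exist.
Back-substitute for Bézout coefficients:
  1 = 29 - 7·4
  ... = 484·(139) + 575·(-117)
So 484·(139) ≡ 1 (mod 575); multiply by 210: a ≡ 29190 (mod 575).
Smallest nonnegative: a = 29190 mod 575 = 440.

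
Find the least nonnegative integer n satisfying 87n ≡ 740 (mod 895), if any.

gcd(895, 87) = 1  (895 = 10·87 + 25, 87 = 3·25 + 12, 25 = 2·12 + 1, 12 = 12·1).
1 divides 740, so solutions exist.
Back-substituting, 87·(-72) + 895·(7) = 1.
So 87·(-72) ≡ 1 (mod 895); multiply by 740: n ≡ -53280 (mod 895).
Smallest nonnegative: n = -53280 mod 895 = 420.

420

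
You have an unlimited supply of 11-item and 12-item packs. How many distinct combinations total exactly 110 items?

Need nonnegative integers with 11j + 12k = 110.
gcd(11, 12) = 1, and 11·(-1) + 12·(1) = 1.
So (j₀, k₀) = (-110, 110); general j = -110 + 12t, k = 110 - 11t.
j ≥ 0 ⇒ t ≥ 10; k ≥ 0 ⇒ t ≤ 10. That's 1 value of t.

1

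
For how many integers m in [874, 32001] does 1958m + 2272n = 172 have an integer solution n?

gcd(2272, 1958) = 2.
By Bézout, 1958·(123) + 2272·(-106) = 2.
Particular solution: (354, -305).
General solution: m = 354 + 1136t, n = -305 - 979t for integer t.
874 ≤ 354 + 1136t ≤ 32001 gives t ∈ [1, 27], which is 27 values.

27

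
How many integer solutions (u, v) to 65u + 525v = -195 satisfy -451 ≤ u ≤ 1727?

gcd(525, 65) = 5  (525 = 8*65 + 5, 65 = 13*5).
Back-substituting, 65*(-8) + 525*(1) = 5.
Scale by -39: particular solution (312, -39); reduce u mod 105: (102, -13).
General solution: u = 102 + 105t, v = -13 - 13t for integer t.
-451 ≤ 102 + 105t ≤ 1727 gives t ∈ [-5, 15], which is 21 values.

21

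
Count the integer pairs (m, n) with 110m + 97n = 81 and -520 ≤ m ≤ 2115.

gcd(110, 97) = 1  (110 = 1*97 + 13, 97 = 7*13 + 6, 13 = 2*6 + 1, 6 = 6*1).
Back-substituting, 110*(15) + 97*(-17) = 1.
Scale by 81: particular solution (1215, -1377); reduce m mod 97: (51, -57).
General solution: m = 51 + 97t, n = -57 - 110t for integer t.
-520 ≤ 51 + 97t ≤ 2115 gives t ∈ [-5, 21], which is 27 values.

27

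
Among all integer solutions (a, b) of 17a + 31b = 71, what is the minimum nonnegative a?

6

gcd(31, 17):
  31 = 1×17 + 14
  17 = 1×14 + 3
  14 = 4×3 + 2
  3 = 1×2 + 1
  2 = 2×1
so gcd(31, 17) = 1.
1 divides 71, so solutions exist.
Back-substitute for Bézout coefficients:
  1 = 3 - 1×2
  ... = 17×(11) + 31×(-6)
Scale by 71/1 = 71: (a₀, b₀) = (781, -426).
General solution: a = 781 + 31t, b = -426 - 17t for integer t.
a ≥ 0: smallest is 781 mod 31 = 6 (at t = -25), with b = -1.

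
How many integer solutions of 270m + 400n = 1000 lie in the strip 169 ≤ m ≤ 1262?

gcd(400, 270) = 10.
By Bézout, 270·(3) + 400·(-2) = 10.
Particular solution: (20, -11).
General solution: m = 20 + 40t, n = -11 - 27t for integer t.
169 ≤ 20 + 40t ≤ 1262 gives t ∈ [4, 31], which is 28 values.

28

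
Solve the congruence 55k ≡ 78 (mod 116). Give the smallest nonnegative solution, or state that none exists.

gcd(116, 55):
  116 = 2*55 + 6
  55 = 9*6 + 1
  6 = 6*1
so gcd(116, 55) = 1.
1 divides 78, so solutions exist.
Back-substitute for Bézout coefficients:
  1 = 55 - 9*6
  ... = 55*(19) + 116*(-9)
So 55*(19) ≡ 1 (mod 116); multiply by 78: k ≡ 1482 (mod 116).
Smallest nonnegative: k = 1482 mod 116 = 90.

90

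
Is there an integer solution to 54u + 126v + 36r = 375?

gcd(126, 54) = 18  (126 = 2*54 + 18, 54 = 3*18).
gcd(18, 36) = 18.
18 does not divide 375 (remainder 15), so no integer solutions.

no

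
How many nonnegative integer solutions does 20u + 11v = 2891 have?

14

gcd(20, 11) = 1.
By Bézout, 20×(5) + 11×(-9) = 1.
One solution: (1, 261).
General: u = 1 + 11t, v = 261 - 20t.
u ≥ 0 ⇒ t ≥ 0; v ≥ 0 ⇒ t ≤ 13. So t ∈ [0, 13]: 14 solutions.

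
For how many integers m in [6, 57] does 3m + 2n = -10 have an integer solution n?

26

gcd(3, 2):
  3 = 1·2 + 1
  2 = 2·1
so gcd(3, 2) = 1.
Back-substitute for Bézout coefficients:
  1 = 3 - 1·2
  ... = 3·(1) + 2·(-1)
Scale by -10: particular solution (-10, 10); reduce m mod 2: (0, -5).
General solution: m = 0 + 2t, n = -5 - 3t for integer t.
6 ≤ 0 + 2t ≤ 57 gives t ∈ [3, 28], which is 26 values.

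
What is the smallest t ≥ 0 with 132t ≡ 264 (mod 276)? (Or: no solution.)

gcd(276, 132) = 12.
12 divides 264, so solutions exist.
By Bézout, 132·(-2) + 276·(1) = 12.
So 132·(-2) ≡ 12 (mod 276); multiply by 22: t ≡ -44 (mod 23).
Smallest nonnegative: t = -44 mod 23 = 2.

2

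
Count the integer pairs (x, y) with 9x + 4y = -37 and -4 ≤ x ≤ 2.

1

gcd(9, 4) = 1  (9 = 2*4 + 1, 4 = 4*1).
Back-substituting, 9*(1) + 4*(-2) = 1.
Scale by -37: particular solution (-37, 74); reduce x mod 4: (3, -16).
General solution: x = 3 + 4t, y = -16 - 9t for integer t.
-4 ≤ 3 + 4t ≤ 2 gives t ∈ [-1, -1], which is 1 value.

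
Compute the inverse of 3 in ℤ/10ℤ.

gcd(10, 3):
  10 = 3*3 + 1
  3 = 3*1
so gcd(10, 3) = 1.
Back-substitute for Bézout coefficients:
  1 = 10 - 3*3
  ... = 3*(-3) + 10*(1)
So 3*-3 ≡ 1 (mod 10), and -3 mod 10 = 7.

7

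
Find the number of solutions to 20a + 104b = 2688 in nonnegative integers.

gcd(104, 20) = 4  (104 = 5*20 + 4, 20 = 5*4).
Back-substituting, 20*(-5) + 104*(1) = 4.
Scale by 672: one solution is (-3360, 672). Reduce a mod 26: (20, 22).
General: a = 20 + 26t, b = 22 - 5t.
a ≥ 0 ⇒ t ≥ 0; b ≥ 0 ⇒ t ≤ 4. So t ∈ [0, 4]: 5 solutions.

5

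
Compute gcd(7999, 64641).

1

gcd(64641, 7999) = 1  (64641 = 8×7999 + 649, 7999 = 12×649 + 211, 649 = 3×211 + 16, 211 = 13×16 + 3, 16 = 5×3 + 1, 3 = 3×1).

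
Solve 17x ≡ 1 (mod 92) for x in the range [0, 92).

gcd(92, 17):
  92 = 5·17 + 7
  17 = 2·7 + 3
  7 = 2·3 + 1
  3 = 3·1
so gcd(92, 17) = 1.
Back-substitute for Bézout coefficients:
  1 = 7 - 2·3
  ... = 17·(-27) + 92·(5)
So 17·-27 ≡ 1 (mod 92), and -27 mod 92 = 65.

65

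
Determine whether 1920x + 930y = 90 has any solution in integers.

gcd(1920, 930) = 30  (1920 = 2*930 + 60, 930 = 15*60 + 30, 60 = 2*30).
30 divides 90, so integer solutions exist.

yes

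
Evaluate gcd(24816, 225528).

24

gcd(225528, 24816):
  225528 = 9·24816 + 2184
  24816 = 11·2184 + 792
  2184 = 2·792 + 600
  792 = 1·600 + 192
  600 = 3·192 + 24
  192 = 8·24
so gcd(225528, 24816) = 24.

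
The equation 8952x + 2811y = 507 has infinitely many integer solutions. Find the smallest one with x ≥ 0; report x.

678

gcd(8952, 2811):
  8952 = 3×2811 + 519
  2811 = 5×519 + 216
  519 = 2×216 + 87
  216 = 2×87 + 42
  87 = 2×42 + 3
  42 = 14×3
so gcd(8952, 2811) = 3.
3 divides 507, so solutions exist.
Back-substitute for Bézout coefficients:
  3 = 87 - 2×42
  ... = 8952×(65) + 2811×(-207)
Scale by 507/3 = 169: (x₀, y₀) = (10985, -34983).
General solution: x = 10985 + 937t, y = -34983 - 2984t for integer t.
x ≥ 0: smallest is 10985 mod 937 = 678 (at t = -11), with y = -2159.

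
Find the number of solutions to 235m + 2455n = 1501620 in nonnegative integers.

gcd(2455, 235):
  2455 = 10*235 + 105
  235 = 2*105 + 25
  105 = 4*25 + 5
  25 = 5*5
so gcd(2455, 235) = 5.
Back-substitute for Bézout coefficients:
  5 = 105 - 4*25
  ... = 235*(-94) + 2455*(9)
Scale by 300324: one solution is (-28230456, 2702916). Reduce m mod 491: (80, 604).
General: m = 80 + 491t, n = 604 - 47t.
m ≥ 0 ⇒ t ≥ 0; n ≥ 0 ⇒ t ≤ 12. So t ∈ [0, 12]: 13 solutions.

13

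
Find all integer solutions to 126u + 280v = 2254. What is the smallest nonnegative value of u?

gcd(280, 126):
  280 = 2×126 + 28
  126 = 4×28 + 14
  28 = 2×14
so gcd(280, 126) = 14.
14 divides 2254, so solutions exist.
Back-substitute for Bézout coefficients:
  14 = 126 - 4×28
  ... = 126×(9) + 280×(-4)
Scale by 2254/14 = 161: (u₀, v₀) = (1449, -644).
General solution: u = 1449 + 20t, v = -644 - 9t for integer t.
u ≥ 0: smallest is 1449 mod 20 = 9 (at t = -72), with v = 4.

9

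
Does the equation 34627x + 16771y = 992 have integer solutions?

yes

gcd(34627, 16771):
  34627 = 2×16771 + 1085
  16771 = 15×1085 + 496
  1085 = 2×496 + 93
  496 = 5×93 + 31
  93 = 3×31
so gcd(34627, 16771) = 31.
31 divides 992, so integer solutions exist.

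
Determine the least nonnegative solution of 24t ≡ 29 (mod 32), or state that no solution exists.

gcd(32, 24) = 8.
8 does not divide 29, so the congruence has no solution.

no solution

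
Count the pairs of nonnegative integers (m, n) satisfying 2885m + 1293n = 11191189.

3

gcd(2885, 1293):
  2885 = 2×1293 + 299
  1293 = 4×299 + 97
  299 = 3×97 + 8
  97 = 12×8 + 1
  8 = 8×1
so gcd(2885, 1293) = 1.
Back-substitute for Bézout coefficients:
  1 = 97 - 12×8
  ... = 2885×(-160) + 1293×(357)
Scale by 11191189: one solution is (-1790590240, 3995254473). Reduce m mod 1293: (122, 8383).
General: m = 122 + 1293t, n = 8383 - 2885t.
m ≥ 0 ⇒ t ≥ 0; n ≥ 0 ⇒ t ≤ 2. So t ∈ [0, 2]: 3 solutions.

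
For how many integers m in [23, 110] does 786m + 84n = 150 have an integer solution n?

gcd(786, 84) = 6  (786 = 9×84 + 30, 84 = 2×30 + 24, 30 = 1×24 + 6, 24 = 4×6).
Back-substituting, 786×(3) + 84×(-28) = 6.
Scale by 25: particular solution (75, -700); reduce m mod 14: (5, -45).
General solution: m = 5 + 14t, n = -45 - 131t for integer t.
23 ≤ 5 + 14t ≤ 110 gives t ∈ [2, 7], which is 6 values.

6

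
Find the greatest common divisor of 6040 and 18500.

gcd(18500, 6040):
  18500 = 3*6040 + 380
  6040 = 15*380 + 340
  380 = 1*340 + 40
  340 = 8*40 + 20
  40 = 2*20
so gcd(18500, 6040) = 20.

20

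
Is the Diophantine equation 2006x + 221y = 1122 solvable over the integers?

yes

gcd(2006, 221) = 17.
17 divides 1122, so integer solutions exist.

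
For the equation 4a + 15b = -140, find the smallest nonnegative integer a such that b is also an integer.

gcd(15, 4) = 1  (15 = 3·4 + 3, 4 = 1·3 + 1, 3 = 3·1).
1 divides -140, so solutions exist.
Back-substituting, 4·(4) + 15·(-1) = 1.
Scale by -140/1 = -140: (a₀, b₀) = (-560, 140).
General solution: a = -560 + 15t, b = 140 - 4t for integer t.
a ≥ 0: smallest is -560 mod 15 = 10 (at t = 38), with b = -12.

10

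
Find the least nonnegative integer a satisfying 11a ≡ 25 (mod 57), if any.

23

gcd(57, 11) = 1.
1 divides 25, so solutions exist.
By Bézout, 11*(26) + 57*(-5) = 1.
So 11*(26) ≡ 1 (mod 57); multiply by 25: a ≡ 650 (mod 57).
Smallest nonnegative: a = 650 mod 57 = 23.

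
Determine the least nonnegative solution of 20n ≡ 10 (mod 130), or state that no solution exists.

gcd(130, 20) = 10.
10 divides 10, so solutions exist.
By Bézout, 20×(-6) + 130×(1) = 10.
So 20×(-6) ≡ 10 (mod 130); multiply by 1: n ≡ -6 (mod 13).
Smallest nonnegative: n = -6 mod 13 = 7.

7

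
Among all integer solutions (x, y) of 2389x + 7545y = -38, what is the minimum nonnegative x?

gcd(7545, 2389) = 1  (7545 = 3·2389 + 378, 2389 = 6·378 + 121, 378 = 3·121 + 15, 121 = 8·15 + 1, 15 = 15·1).
1 divides -38, so solutions exist.
Back-substituting, 2389·(499) + 7545·(-158) = 1.
Scale by -38/1 = -38: (x₀, y₀) = (-18962, 6004).
General solution: x = -18962 + 7545t, y = 6004 - 2389t for integer t.
x ≥ 0: smallest is -18962 mod 7545 = 3673 (at t = 3), with y = -1163.

3673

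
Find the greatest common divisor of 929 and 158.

gcd(929, 158) = 1  (929 = 5·158 + 139, 158 = 1·139 + 19, 139 = 7·19 + 6, 19 = 3·6 + 1, 6 = 6·1).

1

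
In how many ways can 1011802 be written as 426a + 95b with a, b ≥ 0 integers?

gcd(426, 95) = 1  (426 = 4*95 + 46, 95 = 2*46 + 3, 46 = 15*3 + 1, 3 = 3*1).
Back-substituting, 426*(31) + 95*(-139) = 1.
Scale by 1011802: one solution is (31365862, -140640478). Reduce a mod 95: (92, 10238).
General: a = 92 + 95t, b = 10238 - 426t.
a ≥ 0 ⇒ t ≥ 0; b ≥ 0 ⇒ t ≤ 24. So t ∈ [0, 24]: 25 solutions.

25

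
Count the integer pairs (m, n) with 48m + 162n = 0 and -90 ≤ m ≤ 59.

6

gcd(162, 48) = 6.
By Bézout, 48×(-10) + 162×(3) = 6.
Particular solution: (0, 0).
General solution: m = 0 + 27t, n = 0 - 8t for integer t.
-90 ≤ 0 + 27t ≤ 59 gives t ∈ [-3, 2], which is 6 values.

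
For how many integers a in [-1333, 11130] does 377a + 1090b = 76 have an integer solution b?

11

gcd(1090, 377) = 1.
By Bézout, 377·(133) + 1090·(-46) = 1.
Particular solution: (298, -103).
General solution: a = 298 + 1090t, b = -103 - 377t for integer t.
-1333 ≤ 298 + 1090t ≤ 11130 gives t ∈ [-1, 9], which is 11 values.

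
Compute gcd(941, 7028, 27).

1

gcd(7028, 941) = 1  (7028 = 7*941 + 441, 941 = 2*441 + 59, 441 = 7*59 + 28, 59 = 2*28 + 3, 28 = 9*3 + 1, 3 = 3*1).
gcd(1, 27) = 1.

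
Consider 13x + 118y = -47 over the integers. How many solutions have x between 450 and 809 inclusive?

gcd(118, 13) = 1  (118 = 9×13 + 1, 13 = 13×1).
Back-substituting, 13×(-9) + 118×(1) = 1.
Scale by -47: particular solution (423, -47); reduce x mod 118: (69, -8).
General solution: x = 69 + 118t, y = -8 - 13t for integer t.
450 ≤ 69 + 118t ≤ 809 gives t ∈ [4, 6], which is 3 values.

3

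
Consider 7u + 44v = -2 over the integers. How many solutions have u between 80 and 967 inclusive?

20

gcd(44, 7):
  44 = 6·7 + 2
  7 = 3·2 + 1
  2 = 2·1
so gcd(44, 7) = 1.
Back-substitute for Bézout coefficients:
  1 = 7 - 3·2
  ... = 7·(19) + 44·(-3)
Scale by -2: particular solution (-38, 6); reduce u mod 44: (6, -1).
General solution: u = 6 + 44t, v = -1 - 7t for integer t.
80 ≤ 6 + 44t ≤ 967 gives t ∈ [2, 21], which is 20 values.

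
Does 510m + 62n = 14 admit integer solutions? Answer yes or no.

gcd(510, 62) = 2  (510 = 8*62 + 14, 62 = 4*14 + 6, 14 = 2*6 + 2, 6 = 3*2).
2 divides 14, so integer solutions exist.

yes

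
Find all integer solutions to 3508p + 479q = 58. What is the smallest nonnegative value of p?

gcd(3508, 479):
  3508 = 7×479 + 155
  479 = 3×155 + 14
  155 = 11×14 + 1
  14 = 14×1
so gcd(3508, 479) = 1.
1 divides 58, so solutions exist.
Back-substitute for Bézout coefficients:
  1 = 155 - 11×14
  ... = 3508×(34) + 479×(-249)
Scale by 58/1 = 58: (p₀, q₀) = (1972, -14442).
General solution: p = 1972 + 479t, q = -14442 - 3508t for integer t.
p ≥ 0: smallest is 1972 mod 479 = 56 (at t = -4), with q = -410.

56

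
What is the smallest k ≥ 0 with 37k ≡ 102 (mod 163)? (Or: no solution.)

38

gcd(163, 37):
  163 = 4·37 + 15
  37 = 2·15 + 7
  15 = 2·7 + 1
  7 = 7·1
so gcd(163, 37) = 1.
1 divides 102, so solutions exist.
Back-substitute for Bézout coefficients:
  1 = 15 - 2·7
  ... = 37·(-22) + 163·(5)
So 37·(-22) ≡ 1 (mod 163); multiply by 102: k ≡ -2244 (mod 163).
Smallest nonnegative: k = -2244 mod 163 = 38.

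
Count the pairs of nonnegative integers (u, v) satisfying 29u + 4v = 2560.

23

gcd(29, 4):
  29 = 7·4 + 1
  4 = 4·1
so gcd(29, 4) = 1.
Back-substitute for Bézout coefficients:
  1 = 29 - 7·4
  ... = 29·(1) + 4·(-7)
Scale by 2560: one solution is (2560, -17920). Reduce u mod 4: (0, 640).
General: u = 0 + 4t, v = 640 - 29t.
u ≥ 0 ⇒ t ≥ 0; v ≥ 0 ⇒ t ≤ 22. So t ∈ [0, 22]: 23 solutions.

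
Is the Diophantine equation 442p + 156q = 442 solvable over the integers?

yes

gcd(442, 156) = 26.
26 divides 442, so integer solutions exist.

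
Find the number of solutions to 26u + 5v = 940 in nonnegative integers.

8

gcd(26, 5):
  26 = 5·5 + 1
  5 = 5·1
so gcd(26, 5) = 1.
Back-substitute for Bézout coefficients:
  1 = 26 - 5·5
  ... = 26·(1) + 5·(-5)
Scale by 940: one solution is (940, -4700). Reduce u mod 5: (0, 188).
General: u = 0 + 5t, v = 188 - 26t.
u ≥ 0 ⇒ t ≥ 0; v ≥ 0 ⇒ t ≤ 7. So t ∈ [0, 7]: 8 solutions.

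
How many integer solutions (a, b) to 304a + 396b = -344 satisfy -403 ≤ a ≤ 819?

gcd(396, 304):
  396 = 1×304 + 92
  304 = 3×92 + 28
  92 = 3×28 + 8
  28 = 3×8 + 4
  8 = 2×4
so gcd(396, 304) = 4.
Back-substitute for Bézout coefficients:
  4 = 28 - 3×8
  ... = 304×(43) + 396×(-33)
Scale by -86: particular solution (-3698, 2838); reduce a mod 99: (64, -50).
General solution: a = 64 + 99t, b = -50 - 76t for integer t.
-403 ≤ 64 + 99t ≤ 819 gives t ∈ [-4, 7], which is 12 values.

12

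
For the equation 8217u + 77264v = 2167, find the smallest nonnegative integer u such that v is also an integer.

gcd(77264, 8217) = 11  (77264 = 9·8217 + 3311, 8217 = 2·3311 + 1595, 3311 = 2·1595 + 121, 1595 = 13·121 + 22, 121 = 5·22 + 11, 22 = 2·11).
11 divides 2167, so solutions exist.
Back-substituting, 8217·(-3197) + 77264·(340) = 11.
Scale by 2167/11 = 197: (u₀, v₀) = (-629809, 66980).
General solution: u = -629809 + 7024t, v = 66980 - 747t for integer t.
u ≥ 0: smallest is -629809 mod 7024 = 2351 (at t = 90), with v = -250.

2351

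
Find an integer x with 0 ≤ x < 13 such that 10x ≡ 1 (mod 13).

gcd(13, 10) = 1  (13 = 1*10 + 3, 10 = 3*3 + 1, 3 = 3*1).
Back-substituting, 10*(4) + 13*(-3) = 1.
So 10*4 ≡ 1 (mod 13), and 4 mod 13 = 4.

4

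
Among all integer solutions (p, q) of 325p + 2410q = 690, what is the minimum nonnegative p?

gcd(2410, 325):
  2410 = 7×325 + 135
  325 = 2×135 + 55
  135 = 2×55 + 25
  55 = 2×25 + 5
  25 = 5×5
so gcd(2410, 325) = 5.
5 divides 690, so solutions exist.
Back-substitute for Bézout coefficients:
  5 = 55 - 2×25
  ... = 325×(89) + 2410×(-12)
Scale by 690/5 = 138: (p₀, q₀) = (12282, -1656).
General solution: p = 12282 + 482t, q = -1656 - 65t for integer t.
p ≥ 0: smallest is 12282 mod 482 = 232 (at t = -25), with q = -31.

232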